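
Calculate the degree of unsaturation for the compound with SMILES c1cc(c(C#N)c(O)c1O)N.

Molecular formula from the SMILES: C7H6N2O2.
DoU = (2C + 2 + N − H − X)/2 = (2·7 + 2 + 2 − 6 − 0)/2 = 12/2 = 6.
(Structurally: 1 ring(s) + 5 π bond(s) = 6.)

6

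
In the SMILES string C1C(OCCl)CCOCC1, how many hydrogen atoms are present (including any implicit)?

13

Hydrogens are implicit in SMILES; fill each atom to its normal valence:
  6 × C: 2 H each → 12
  2 × O: no H
  1 × C: 1 H
  1 × Cl: no H
  Total hydrogens = 13.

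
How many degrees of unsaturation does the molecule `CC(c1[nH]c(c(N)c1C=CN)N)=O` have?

Molecular formula from the SMILES: C8H12N4O.
DoU = (2C + 2 + N − H − X)/2 = (2·8 + 2 + 4 − 12 − 0)/2 = 10/2 = 5.
(Structurally: 1 ring(s) + 4 π bond(s) = 5.)

5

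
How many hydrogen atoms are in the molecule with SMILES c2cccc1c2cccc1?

8

Hydrogens are implicit in SMILES; fill each atom to its normal valence:
  8 × C (aromatic): 1 H each → 8
  2 × C (aromatic): no H
  Total hydrogens = 8.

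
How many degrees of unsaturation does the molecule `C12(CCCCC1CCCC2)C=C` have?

3

Molecular formula from the SMILES: C12H20.
DoU = (2C + 2 + N − H − X)/2 = (2·12 + 2 + 0 − 20 − 0)/2 = 6/2 = 3.
(Structurally: 2 ring(s) + 1 π bond(s) = 3.)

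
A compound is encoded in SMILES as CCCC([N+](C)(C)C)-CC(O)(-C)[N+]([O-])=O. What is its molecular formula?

Heavy atoms from the SMILES: 10 C, 2 N, 3 O.
Implicit hydrogens by atom environment:
  5 × C: 3 H each → 15
  3 × C: 2 H each → 6
  2 × N (charge +1): no H
  1 × C: 1 H
  1 × C: no H
  1 × O: 1 H
  1 × O: no H
  1 × O (charge -1): no H
  Total hydrogens = 23.
Net charge +1.
Molecular formula: C10H23N2O3+

C10H23N2O3+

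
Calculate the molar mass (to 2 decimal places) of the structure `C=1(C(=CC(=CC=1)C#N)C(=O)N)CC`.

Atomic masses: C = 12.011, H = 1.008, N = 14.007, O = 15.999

Molecular formula: C10H10N2O.
M = 10×12.011 + 10×1.008 + 2×14.007 + 1×15.999 = 174.20 g/mol.

174.20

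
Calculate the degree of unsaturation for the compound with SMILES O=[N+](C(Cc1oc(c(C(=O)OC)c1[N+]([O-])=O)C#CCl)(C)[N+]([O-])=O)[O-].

9

Molecular formula from the SMILES: C11H8ClN3O9.
DoU = (2C + 2 + N − H − X)/2 = (2·11 + 2 + 3 − 8 − 1)/2 = 18/2 = 9.
(Structurally: 1 ring(s) + 8 π bond(s) = 9.)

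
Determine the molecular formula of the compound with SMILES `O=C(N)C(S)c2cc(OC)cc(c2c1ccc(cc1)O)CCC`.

C18H21NO3S

Heavy atoms from the SMILES: 18 C, 1 N, 3 O, 1 S.
Implicit hydrogens by atom environment:
  6 × C (aromatic): 1 H each → 6
  6 × C (aromatic): no H
  2 × C: 3 H each → 6
  2 × C: 2 H each → 4
  2 × O: no H
  1 × C: 1 H
  1 × C: no H
  1 × N: 2 H
  1 × O: 1 H
  1 × S: 1 H
  Total hydrogens = 21.
Molecular formula: C18H21NO3S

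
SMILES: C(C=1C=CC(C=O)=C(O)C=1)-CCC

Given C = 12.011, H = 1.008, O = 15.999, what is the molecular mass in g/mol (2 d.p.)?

Molecular formula: C11H14O2.
M = 11×12.011 + 14×1.008 + 2×15.999 = 178.23 g/mol.

178.23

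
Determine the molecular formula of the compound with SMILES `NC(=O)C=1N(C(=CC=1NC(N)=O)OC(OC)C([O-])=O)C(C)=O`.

Heavy atoms from the SMILES: 11 C, 4 N, 7 O.
Implicit hydrogens by atom environment:
  6 × O: no H
  4 × C: no H
  3 × C (aromatic): no H
  2 × C: 3 H each → 6
  2 × N: 2 H each → 4
  1 × C (aromatic): 1 H
  1 × C: 1 H
  1 × N: 1 H
  1 × N (aromatic): no H
  1 × O (charge -1): no H
  Total hydrogens = 13.
Net charge -1.
Molecular formula: C11H13N4O7-

C11H13N4O7-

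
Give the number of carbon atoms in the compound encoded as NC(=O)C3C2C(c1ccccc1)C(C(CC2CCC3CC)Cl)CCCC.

23

The symbol for carbon appears 23 times in the SMILES. Lowercase c denotes aromatic carbon and counts toward C.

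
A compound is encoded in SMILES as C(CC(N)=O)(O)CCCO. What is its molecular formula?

Heavy atoms from the SMILES: 6 C, 1 N, 3 O.
Implicit hydrogens by atom environment:
  4 × C: 2 H each → 8
  2 × O: 1 H each → 2
  1 × C: 1 H
  1 × C: no H
  1 × N: 2 H
  1 × O: no H
  Total hydrogens = 13.
Molecular formula: C6H13NO3

C6H13NO3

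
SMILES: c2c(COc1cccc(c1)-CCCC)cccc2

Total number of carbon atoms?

The symbol for carbon appears 17 times in the SMILES. Lowercase c denotes aromatic carbon and counts toward C.

17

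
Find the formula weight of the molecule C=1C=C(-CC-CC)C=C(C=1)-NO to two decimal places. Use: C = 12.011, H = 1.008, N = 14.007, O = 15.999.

165.24

Molecular formula: C10H15NO.
M = 10×12.011 + 15×1.008 + 1×14.007 + 1×15.999 = 165.24 g/mol.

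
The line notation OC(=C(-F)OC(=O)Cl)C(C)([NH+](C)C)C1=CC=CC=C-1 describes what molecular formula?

C13H16ClFNO3+

Heavy atoms from the SMILES: 13 C, 1 Cl, 1 F, 1 N, 3 O.
Implicit hydrogens by atom environment:
  5 × C (aromatic): 1 H each → 5
  4 × C: no H
  3 × C: 3 H each → 9
  2 × O: no H
  1 × C (aromatic): no H
  1 × Cl: no H
  1 × F: no H
  1 × N (charge +1): 1 H
  1 × O: 1 H
  Total hydrogens = 16.
Net charge +1.
Molecular formula: C13H16ClFNO3+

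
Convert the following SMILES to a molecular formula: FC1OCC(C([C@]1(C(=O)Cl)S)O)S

Heavy atoms from the SMILES: 6 C, 1 Cl, 1 F, 3 O, 2 S.
Implicit hydrogens by atom environment:
  3 × C: 1 H each → 3
  2 × C: no H
  2 × O: no H
  2 × S: 1 H each → 2
  1 × C: 2 H
  1 × Cl: no H
  1 × F: no H
  1 × O: 1 H
  Total hydrogens = 8.
Molecular formula: C6H8ClFO3S2

C6H8ClFO3S2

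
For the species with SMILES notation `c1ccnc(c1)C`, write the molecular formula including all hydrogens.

C6H7N

Heavy atoms from the SMILES: 6 C, 1 N.
Implicit hydrogens by atom environment:
  4 × C (aromatic): 1 H each → 4
  1 × C: 3 H
  1 × C (aromatic): no H
  1 × N (aromatic): no H
  Total hydrogens = 7.
Molecular formula: C6H7N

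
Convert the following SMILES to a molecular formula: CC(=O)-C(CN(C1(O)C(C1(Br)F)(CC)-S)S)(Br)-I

Heavy atoms from the SMILES: 2 Br, 9 C, 1 F, 1 I, 1 N, 2 O, 2 S.
Implicit hydrogens by atom environment:
  5 × C: no H
  2 × Br: no H
  2 × C: 3 H each → 6
  2 × C: 2 H each → 4
  2 × S: 1 H each → 2
  1 × F: no H
  1 × I: no H
  1 × N: no H
  1 × O: 1 H
  1 × O: no H
  Total hydrogens = 13.
Molecular formula: C9H13Br2FINO2S2

C9H13Br2FINO2S2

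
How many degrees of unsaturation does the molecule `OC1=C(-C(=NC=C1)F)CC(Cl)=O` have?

5

Molecular formula from the SMILES: C7H5ClFNO2.
DoU = (2C + 2 + N − H − X)/2 = (2·7 + 2 + 1 − 5 − 2)/2 = 10/2 = 5.
(Structurally: 1 ring(s) + 4 π bond(s) = 5.)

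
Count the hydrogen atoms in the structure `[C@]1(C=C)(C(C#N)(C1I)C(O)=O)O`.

6

Hydrogens are implicit in SMILES; fill each atom to its normal valence:
  4 × C: no H
  2 × C: 1 H each → 2
  2 × O: 1 H each → 2
  1 × C: 2 H
  1 × I: no H
  1 × N: no H
  1 × O: no H
  Total hydrogens = 6.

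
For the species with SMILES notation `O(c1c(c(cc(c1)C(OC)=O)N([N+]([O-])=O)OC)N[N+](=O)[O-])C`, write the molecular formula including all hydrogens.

Heavy atoms from the SMILES: 10 C, 4 N, 8 O.
Implicit hydrogens by atom environment:
  6 × O: no H
  4 × C (aromatic): no H
  3 × C: 3 H each → 9
  2 × C (aromatic): 1 H each → 2
  2 × N (charge +1): no H
  2 × O (charge -1): no H
  1 × C: no H
  1 × N: 1 H
  1 × N: no H
  Total hydrogens = 12.
Molecular formula: C10H12N4O8

C10H12N4O8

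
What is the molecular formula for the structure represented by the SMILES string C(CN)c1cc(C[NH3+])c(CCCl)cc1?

Heavy atoms from the SMILES: 11 C, 1 Cl, 2 N.
Implicit hydrogens by atom environment:
  5 × C: 2 H each → 10
  3 × C (aromatic): 1 H each → 3
  3 × C (aromatic): no H
  1 × Cl: no H
  1 × N (charge +1): 3 H
  1 × N: 2 H
  Total hydrogens = 18.
Net charge +1.
Molecular formula: C11H18ClN2+

C11H18ClN2+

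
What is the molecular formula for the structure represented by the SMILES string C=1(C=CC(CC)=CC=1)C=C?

Heavy atoms from the SMILES: 10 C.
Implicit hydrogens by atom environment:
  4 × C (aromatic): 1 H each → 4
  2 × C: 2 H each → 4
  2 × C (aromatic): no H
  1 × C: 3 H
  1 × C: 1 H
  Total hydrogens = 12.
Molecular formula: C10H12

C10H12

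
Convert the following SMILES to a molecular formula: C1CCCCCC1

Heavy atoms from the SMILES: 7 C.
Implicit hydrogens by atom environment:
  7 × C: 2 H each → 14
  Total hydrogens = 14.
Molecular formula: C7H14

C7H14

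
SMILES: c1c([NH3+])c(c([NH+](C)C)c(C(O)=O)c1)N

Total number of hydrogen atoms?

15

Hydrogens are implicit in SMILES; fill each atom to its normal valence:
  4 × C (aromatic): no H
  2 × C: 3 H each → 6
  2 × C (aromatic): 1 H each → 2
  1 × C: no H
  1 × N (charge +1): 3 H
  1 × N: 2 H
  1 × N (charge +1): 1 H
  1 × O: 1 H
  1 × O: no H
  Total hydrogens = 15.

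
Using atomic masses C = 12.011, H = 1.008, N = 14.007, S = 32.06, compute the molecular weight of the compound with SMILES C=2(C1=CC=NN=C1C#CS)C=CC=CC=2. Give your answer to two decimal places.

212.27

Molecular formula: C12H8N2S.
M = 12×12.011 + 8×1.008 + 2×14.007 + 1×32.06 = 212.27 g/mol.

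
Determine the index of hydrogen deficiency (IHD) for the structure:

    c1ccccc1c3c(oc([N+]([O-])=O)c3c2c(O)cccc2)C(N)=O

13

Molecular formula from the SMILES: C17H12N2O5.
DoU = (2C + 2 + N − H − X)/2 = (2·17 + 2 + 2 − 12 − 0)/2 = 26/2 = 13.
(Structurally: 3 ring(s) + 10 π bond(s) = 13.)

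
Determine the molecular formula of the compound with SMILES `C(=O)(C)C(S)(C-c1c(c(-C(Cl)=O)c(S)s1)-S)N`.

C9H10ClNO2S4

Heavy atoms from the SMILES: 9 C, 1 Cl, 1 N, 2 O, 4 S.
Implicit hydrogens by atom environment:
  4 × C (aromatic): no H
  3 × C: no H
  3 × S: 1 H each → 3
  2 × O: no H
  1 × C: 3 H
  1 × C: 2 H
  1 × Cl: no H
  1 × N: 2 H
  1 × S (aromatic): no H
  Total hydrogens = 10.
Molecular formula: C9H10ClNO2S4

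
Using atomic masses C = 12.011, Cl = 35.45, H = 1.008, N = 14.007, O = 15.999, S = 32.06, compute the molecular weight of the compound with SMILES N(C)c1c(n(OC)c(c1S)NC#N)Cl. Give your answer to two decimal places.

Molecular formula: C7H9ClN4OS.
M = 7×12.011 + 1×35.45 + 9×1.008 + 4×14.007 + 1×15.999 + 1×32.06 = 232.69 g/mol.

232.69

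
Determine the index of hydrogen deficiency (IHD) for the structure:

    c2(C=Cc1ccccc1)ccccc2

Molecular formula from the SMILES: C14H12.
DoU = (2C + 2 + N − H − X)/2 = (2·14 + 2 + 0 − 12 − 0)/2 = 18/2 = 9.
(Structurally: 2 ring(s) + 7 π bond(s) = 9.)

9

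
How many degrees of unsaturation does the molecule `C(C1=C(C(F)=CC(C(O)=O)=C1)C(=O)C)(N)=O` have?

7

Molecular formula from the SMILES: C10H8FNO4.
DoU = (2C + 2 + N − H − X)/2 = (2·10 + 2 + 1 − 8 − 1)/2 = 14/2 = 7.
(Structurally: 1 ring(s) + 6 π bond(s) = 7.)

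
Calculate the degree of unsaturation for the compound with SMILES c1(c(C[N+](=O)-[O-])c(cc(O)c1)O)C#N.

7

Molecular formula from the SMILES: C8H6N2O4.
DoU = (2C + 2 + N − H − X)/2 = (2·8 + 2 + 2 − 6 − 0)/2 = 14/2 = 7.
(Structurally: 1 ring(s) + 6 π bond(s) = 7.)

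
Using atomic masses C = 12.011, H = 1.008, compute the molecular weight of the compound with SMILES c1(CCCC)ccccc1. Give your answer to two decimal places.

Molecular formula: C10H14.
M = 10×12.011 + 14×1.008 = 134.22 g/mol.

134.22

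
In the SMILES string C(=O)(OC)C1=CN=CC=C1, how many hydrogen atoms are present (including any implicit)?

Hydrogens are implicit in SMILES; fill each atom to its normal valence:
  4 × C (aromatic): 1 H each → 4
  2 × O: no H
  1 × C: 3 H
  1 × C (aromatic): no H
  1 × C: no H
  1 × N (aromatic): no H
  Total hydrogens = 7.

7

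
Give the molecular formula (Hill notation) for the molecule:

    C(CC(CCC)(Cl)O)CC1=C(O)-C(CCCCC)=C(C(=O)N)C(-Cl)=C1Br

Heavy atoms from the SMILES: 1 Br, 19 C, 2 Cl, 1 N, 3 O.
Implicit hydrogens by atom environment:
  9 × C: 2 H each → 18
  6 × C (aromatic): no H
  2 × C: 3 H each → 6
  2 × C: no H
  2 × Cl: no H
  2 × O: 1 H each → 2
  1 × Br: no H
  1 × N: 2 H
  1 × O: no H
  Total hydrogens = 28.
Molecular formula: C19H28BrCl2NO3

C19H28BrCl2NO3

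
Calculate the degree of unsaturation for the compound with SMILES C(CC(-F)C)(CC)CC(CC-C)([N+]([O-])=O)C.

Molecular formula from the SMILES: C12H24FNO2.
DoU = (2C + 2 + N − H − X)/2 = (2·12 + 2 + 1 − 24 − 1)/2 = 2/2 = 1.
(Structurally: 0 ring(s) + 1 π bond(s) = 1.)

1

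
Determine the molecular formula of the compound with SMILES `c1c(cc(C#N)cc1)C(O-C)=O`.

Heavy atoms from the SMILES: 9 C, 1 N, 2 O.
Implicit hydrogens by atom environment:
  4 × C (aromatic): 1 H each → 4
  2 × C (aromatic): no H
  2 × C: no H
  2 × O: no H
  1 × C: 3 H
  1 × N: no H
  Total hydrogens = 7.
Molecular formula: C9H7NO2

C9H7NO2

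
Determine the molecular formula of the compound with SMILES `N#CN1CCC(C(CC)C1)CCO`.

Heavy atoms from the SMILES: 10 C, 2 N, 1 O.
Implicit hydrogens by atom environment:
  6 × C: 2 H each → 12
  2 × C: 1 H each → 2
  2 × N: no H
  1 × C: 3 H
  1 × C: no H
  1 × O: 1 H
  Total hydrogens = 18.
Molecular formula: C10H18N2O

C10H18N2O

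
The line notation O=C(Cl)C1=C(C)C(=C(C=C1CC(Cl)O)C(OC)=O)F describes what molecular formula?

Heavy atoms from the SMILES: 12 C, 2 Cl, 1 F, 4 O.
Implicit hydrogens by atom environment:
  5 × C (aromatic): no H
  3 × O: no H
  2 × C: 3 H each → 6
  2 × C: no H
  2 × Cl: no H
  1 × C: 2 H
  1 × C (aromatic): 1 H
  1 × C: 1 H
  1 × F: no H
  1 × O: 1 H
  Total hydrogens = 11.
Molecular formula: C12H11Cl2FO4

C12H11Cl2FO4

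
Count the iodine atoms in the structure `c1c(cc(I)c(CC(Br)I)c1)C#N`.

2

The symbol for iodine appears 2 times in the SMILES.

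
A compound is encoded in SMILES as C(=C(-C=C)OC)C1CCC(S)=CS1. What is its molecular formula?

Heavy atoms from the SMILES: 10 C, 1 O, 2 S.
Implicit hydrogens by atom environment:
  4 × C: 1 H each → 4
  3 × C: 2 H each → 6
  2 × C: no H
  1 × C: 3 H
  1 × O: no H
  1 × S: 1 H
  1 × S: no H
  Total hydrogens = 14.
Molecular formula: C10H14OS2

C10H14OS2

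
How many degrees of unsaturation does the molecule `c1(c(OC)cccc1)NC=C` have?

5

Molecular formula from the SMILES: C9H11NO.
DoU = (2C + 2 + N − H − X)/2 = (2·9 + 2 + 1 − 11 − 0)/2 = 10/2 = 5.
(Structurally: 1 ring(s) + 4 π bond(s) = 5.)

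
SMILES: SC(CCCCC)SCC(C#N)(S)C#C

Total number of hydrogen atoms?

17

Hydrogens are implicit in SMILES; fill each atom to its normal valence:
  5 × C: 2 H each → 10
  3 × C: no H
  2 × C: 1 H each → 2
  2 × S: 1 H each → 2
  1 × C: 3 H
  1 × N: no H
  1 × S: no H
  Total hydrogens = 17.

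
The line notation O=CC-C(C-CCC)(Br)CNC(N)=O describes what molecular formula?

C9H17BrN2O2

Heavy atoms from the SMILES: 1 Br, 9 C, 2 N, 2 O.
Implicit hydrogens by atom environment:
  5 × C: 2 H each → 10
  2 × C: no H
  2 × O: no H
  1 × Br: no H
  1 × C: 3 H
  1 × C: 1 H
  1 × N: 2 H
  1 × N: 1 H
  Total hydrogens = 17.
Molecular formula: C9H17BrN2O2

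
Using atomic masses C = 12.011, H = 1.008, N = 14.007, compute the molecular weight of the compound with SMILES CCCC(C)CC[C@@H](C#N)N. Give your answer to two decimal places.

154.26

Molecular formula: C9H18N2.
M = 9×12.011 + 18×1.008 + 2×14.007 = 154.26 g/mol.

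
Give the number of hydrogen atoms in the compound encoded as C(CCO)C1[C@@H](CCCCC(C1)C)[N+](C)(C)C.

32

Hydrogens are implicit in SMILES; fill each atom to its normal valence:
  8 × C: 2 H each → 16
  4 × C: 3 H each → 12
  3 × C: 1 H each → 3
  1 × N (charge +1): no H
  1 × O: 1 H
  Total hydrogens = 32.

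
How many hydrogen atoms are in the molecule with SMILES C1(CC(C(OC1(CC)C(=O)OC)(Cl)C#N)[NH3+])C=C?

Hydrogens are implicit in SMILES; fill each atom to its normal valence:
  4 × C: no H
  3 × C: 2 H each → 6
  3 × C: 1 H each → 3
  3 × O: no H
  2 × C: 3 H each → 6
  1 × Cl: no H
  1 × N (charge +1): 3 H
  1 × N: no H
  Total hydrogens = 18.

18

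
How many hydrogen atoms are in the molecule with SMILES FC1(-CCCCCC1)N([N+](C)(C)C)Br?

21

Hydrogens are implicit in SMILES; fill each atom to its normal valence:
  6 × C: 2 H each → 12
  3 × C: 3 H each → 9
  1 × Br: no H
  1 × C: no H
  1 × F: no H
  1 × N: no H
  1 × N (charge +1): no H
  Total hydrogens = 21.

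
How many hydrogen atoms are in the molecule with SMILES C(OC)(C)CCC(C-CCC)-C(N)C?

27

Hydrogens are implicit in SMILES; fill each atom to its normal valence:
  5 × C: 2 H each → 10
  4 × C: 3 H each → 12
  3 × C: 1 H each → 3
  1 × N: 2 H
  1 × O: no H
  Total hydrogens = 27.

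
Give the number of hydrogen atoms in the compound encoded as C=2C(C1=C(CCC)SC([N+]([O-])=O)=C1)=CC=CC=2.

13

Hydrogens are implicit in SMILES; fill each atom to its normal valence:
  6 × C (aromatic): 1 H each → 6
  4 × C (aromatic): no H
  2 × C: 2 H each → 4
  1 × C: 3 H
  1 × N (charge +1): no H
  1 × O: no H
  1 × O (charge -1): no H
  1 × S (aromatic): no H
  Total hydrogens = 13.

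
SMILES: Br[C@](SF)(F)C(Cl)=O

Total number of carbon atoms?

The symbol for carbon appears 2 times in the SMILES. (Cl is a single chlorine, not C + l.)

2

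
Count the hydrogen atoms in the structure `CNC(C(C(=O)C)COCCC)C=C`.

Hydrogens are implicit in SMILES; fill each atom to its normal valence:
  4 × C: 2 H each → 8
  3 × C: 3 H each → 9
  3 × C: 1 H each → 3
  2 × O: no H
  1 × C: no H
  1 × N: 1 H
  Total hydrogens = 21.

21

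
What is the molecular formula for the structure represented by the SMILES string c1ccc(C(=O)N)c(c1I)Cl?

C7H5ClINO

Heavy atoms from the SMILES: 7 C, 1 Cl, 1 I, 1 N, 1 O.
Implicit hydrogens by atom environment:
  3 × C (aromatic): 1 H each → 3
  3 × C (aromatic): no H
  1 × C: no H
  1 × Cl: no H
  1 × I: no H
  1 × N: 2 H
  1 × O: no H
  Total hydrogens = 5.
Molecular formula: C7H5ClINO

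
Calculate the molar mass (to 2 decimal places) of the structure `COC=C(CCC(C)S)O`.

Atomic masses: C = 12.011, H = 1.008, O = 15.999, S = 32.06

Molecular formula: C7H14O2S.
M = 7×12.011 + 14×1.008 + 2×15.999 + 1×32.06 = 162.25 g/mol.

162.25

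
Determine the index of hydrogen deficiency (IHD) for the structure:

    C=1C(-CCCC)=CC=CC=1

4

Molecular formula from the SMILES: C10H14.
DoU = (2C + 2 + N − H − X)/2 = (2·10 + 2 + 0 − 14 − 0)/2 = 8/2 = 4.
(Structurally: 1 ring(s) + 3 π bond(s) = 4.)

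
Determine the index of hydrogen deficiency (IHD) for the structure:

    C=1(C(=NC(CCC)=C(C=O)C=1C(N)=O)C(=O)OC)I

Molecular formula from the SMILES: C12H13IN2O4.
DoU = (2C + 2 + N − H − X)/2 = (2·12 + 2 + 2 − 13 − 1)/2 = 14/2 = 7.
(Structurally: 1 ring(s) + 6 π bond(s) = 7.)

7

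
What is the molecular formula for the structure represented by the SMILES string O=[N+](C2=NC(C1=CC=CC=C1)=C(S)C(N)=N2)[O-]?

C10H8N4O2S

Heavy atoms from the SMILES: 10 C, 4 N, 2 O, 1 S.
Implicit hydrogens by atom environment:
  5 × C (aromatic): 1 H each → 5
  5 × C (aromatic): no H
  2 × N (aromatic): no H
  1 × N: 2 H
  1 × N (charge +1): no H
  1 × O: no H
  1 × O (charge -1): no H
  1 × S: 1 H
  Total hydrogens = 8.
Molecular formula: C10H8N4O2S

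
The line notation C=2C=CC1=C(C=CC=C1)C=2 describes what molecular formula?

C10H8

Heavy atoms from the SMILES: 10 C.
Implicit hydrogens by atom environment:
  8 × C (aromatic): 1 H each → 8
  2 × C (aromatic): no H
  Total hydrogens = 8.
Molecular formula: C10H8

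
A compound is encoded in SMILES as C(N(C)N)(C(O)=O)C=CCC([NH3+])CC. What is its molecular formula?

C9H20N3O2+

Heavy atoms from the SMILES: 9 C, 3 N, 2 O.
Implicit hydrogens by atom environment:
  4 × C: 1 H each → 4
  2 × C: 3 H each → 6
  2 × C: 2 H each → 4
  1 × C: no H
  1 × N (charge +1): 3 H
  1 × N: 2 H
  1 × N: no H
  1 × O: 1 H
  1 × O: no H
  Total hydrogens = 20.
Net charge +1.
Molecular formula: C9H20N3O2+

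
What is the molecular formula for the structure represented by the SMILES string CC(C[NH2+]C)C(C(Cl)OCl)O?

C6H14Cl2NO2+

Heavy atoms from the SMILES: 6 C, 2 Cl, 1 N, 2 O.
Implicit hydrogens by atom environment:
  3 × C: 1 H each → 3
  2 × C: 3 H each → 6
  2 × Cl: no H
  1 × C: 2 H
  1 × N (charge +1): 2 H
  1 × O: 1 H
  1 × O: no H
  Total hydrogens = 14.
Net charge +1.
Molecular formula: C6H14Cl2NO2+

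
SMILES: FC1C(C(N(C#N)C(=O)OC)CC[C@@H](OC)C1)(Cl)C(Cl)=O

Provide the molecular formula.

Heavy atoms from the SMILES: 12 C, 2 Cl, 1 F, 2 N, 4 O.
Implicit hydrogens by atom environment:
  4 × C: no H
  4 × O: no H
  3 × C: 2 H each → 6
  3 × C: 1 H each → 3
  2 × C: 3 H each → 6
  2 × Cl: no H
  2 × N: no H
  1 × F: no H
  Total hydrogens = 15.
Molecular formula: C12H15Cl2FN2O4

C12H15Cl2FN2O4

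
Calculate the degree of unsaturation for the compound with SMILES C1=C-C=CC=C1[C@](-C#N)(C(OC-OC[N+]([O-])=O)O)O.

7

Molecular formula from the SMILES: C11H12N2O6.
DoU = (2C + 2 + N − H − X)/2 = (2·11 + 2 + 2 − 12 − 0)/2 = 14/2 = 7.
(Structurally: 1 ring(s) + 6 π bond(s) = 7.)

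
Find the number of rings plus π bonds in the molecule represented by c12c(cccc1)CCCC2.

5

Molecular formula from the SMILES: C10H12.
DoU = (2C + 2 + N − H − X)/2 = (2·10 + 2 + 0 − 12 − 0)/2 = 10/2 = 5.
(Structurally: 2 ring(s) + 3 π bond(s) = 5.)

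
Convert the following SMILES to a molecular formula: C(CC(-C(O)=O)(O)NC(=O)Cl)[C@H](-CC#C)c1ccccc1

Heavy atoms from the SMILES: 15 C, 1 Cl, 1 N, 4 O.
Implicit hydrogens by atom environment:
  5 × C (aromatic): 1 H each → 5
  4 × C: no H
  3 × C: 2 H each → 6
  2 × C: 1 H each → 2
  2 × O: 1 H each → 2
  2 × O: no H
  1 × C (aromatic): no H
  1 × Cl: no H
  1 × N: 1 H
  Total hydrogens = 16.
Molecular formula: C15H16ClNO4

C15H16ClNO4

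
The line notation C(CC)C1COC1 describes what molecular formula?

C6H12O

Heavy atoms from the SMILES: 6 C, 1 O.
Implicit hydrogens by atom environment:
  4 × C: 2 H each → 8
  1 × C: 3 H
  1 × C: 1 H
  1 × O: no H
  Total hydrogens = 12.
Molecular formula: C6H12O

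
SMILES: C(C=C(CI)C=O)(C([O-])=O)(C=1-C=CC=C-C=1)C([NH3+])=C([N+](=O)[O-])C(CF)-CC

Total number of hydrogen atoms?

Hydrogens are implicit in SMILES; fill each atom to its normal valence:
  5 × C (aromatic): 1 H each → 5
  5 × C: no H
  3 × C: 2 H each → 6
  3 × C: 1 H each → 3
  3 × O: no H
  2 × O (charge -1): no H
  1 × C: 3 H
  1 × C (aromatic): no H
  1 × F: no H
  1 × I: no H
  1 × N (charge +1): 3 H
  1 × N (charge +1): no H
  Total hydrogens = 20.

20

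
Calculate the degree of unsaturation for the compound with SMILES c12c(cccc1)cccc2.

7

Molecular formula from the SMILES: C10H8.
DoU = (2C + 2 + N − H − X)/2 = (2·10 + 2 + 0 − 8 − 0)/2 = 14/2 = 7.
(Structurally: 2 ring(s) + 5 π bond(s) = 7.)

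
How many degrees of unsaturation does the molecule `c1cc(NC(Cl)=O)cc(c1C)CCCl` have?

5

Molecular formula from the SMILES: C10H11Cl2NO.
DoU = (2C + 2 + N − H − X)/2 = (2·10 + 2 + 1 − 11 − 2)/2 = 10/2 = 5.
(Structurally: 1 ring(s) + 4 π bond(s) = 5.)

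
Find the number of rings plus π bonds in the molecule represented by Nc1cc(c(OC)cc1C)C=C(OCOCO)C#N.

7

Molecular formula from the SMILES: C13H16N2O4.
DoU = (2C + 2 + N − H − X)/2 = (2·13 + 2 + 2 − 16 − 0)/2 = 14/2 = 7.
(Structurally: 1 ring(s) + 6 π bond(s) = 7.)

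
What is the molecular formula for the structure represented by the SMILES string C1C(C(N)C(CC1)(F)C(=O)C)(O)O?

Heavy atoms from the SMILES: 8 C, 1 F, 1 N, 3 O.
Implicit hydrogens by atom environment:
  3 × C: 2 H each → 6
  3 × C: no H
  2 × O: 1 H each → 2
  1 × C: 3 H
  1 × C: 1 H
  1 × F: no H
  1 × N: 2 H
  1 × O: no H
  Total hydrogens = 14.
Molecular formula: C8H14FNO3

C8H14FNO3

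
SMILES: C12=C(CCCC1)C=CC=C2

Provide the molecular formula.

C10H12

Heavy atoms from the SMILES: 10 C.
Implicit hydrogens by atom environment:
  4 × C: 2 H each → 8
  4 × C (aromatic): 1 H each → 4
  2 × C (aromatic): no H
  Total hydrogens = 12.
Molecular formula: C10H12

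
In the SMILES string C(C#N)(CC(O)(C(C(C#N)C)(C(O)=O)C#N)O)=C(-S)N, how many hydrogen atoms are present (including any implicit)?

Hydrogens are implicit in SMILES; fill each atom to its normal valence:
  8 × C: no H
  3 × N: no H
  3 × O: 1 H each → 3
  1 × C: 3 H
  1 × C: 2 H
  1 × C: 1 H
  1 × N: 2 H
  1 × O: no H
  1 × S: 1 H
  Total hydrogens = 12.

12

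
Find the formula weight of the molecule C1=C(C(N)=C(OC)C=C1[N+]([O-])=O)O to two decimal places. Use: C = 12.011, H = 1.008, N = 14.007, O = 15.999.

Molecular formula: C7H8N2O4.
M = 7×12.011 + 8×1.008 + 2×14.007 + 4×15.999 = 184.15 g/mol.

184.15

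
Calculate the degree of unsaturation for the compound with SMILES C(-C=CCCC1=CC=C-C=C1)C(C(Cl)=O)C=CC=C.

8

Molecular formula from the SMILES: C17H19ClO.
DoU = (2C + 2 + N − H − X)/2 = (2·17 + 2 + 0 − 19 − 1)/2 = 16/2 = 8.
(Structurally: 1 ring(s) + 7 π bond(s) = 8.)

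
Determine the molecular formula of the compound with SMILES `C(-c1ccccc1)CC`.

Heavy atoms from the SMILES: 9 C.
Implicit hydrogens by atom environment:
  5 × C (aromatic): 1 H each → 5
  2 × C: 2 H each → 4
  1 × C: 3 H
  1 × C (aromatic): no H
  Total hydrogens = 12.
Molecular formula: C9H12

C9H12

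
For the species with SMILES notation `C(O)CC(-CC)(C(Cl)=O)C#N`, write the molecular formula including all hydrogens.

C7H10ClNO2

Heavy atoms from the SMILES: 7 C, 1 Cl, 1 N, 2 O.
Implicit hydrogens by atom environment:
  3 × C: 2 H each → 6
  3 × C: no H
  1 × C: 3 H
  1 × Cl: no H
  1 × N: no H
  1 × O: 1 H
  1 × O: no H
  Total hydrogens = 10.
Molecular formula: C7H10ClNO2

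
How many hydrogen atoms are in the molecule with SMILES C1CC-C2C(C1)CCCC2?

Hydrogens are implicit in SMILES; fill each atom to its normal valence:
  8 × C: 2 H each → 16
  2 × C: 1 H each → 2
  Total hydrogens = 18.

18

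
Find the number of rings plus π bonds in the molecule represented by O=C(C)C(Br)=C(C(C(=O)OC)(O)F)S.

3

Molecular formula from the SMILES: C7H8BrFO4S.
DoU = (2C + 2 + N − H − X)/2 = (2·7 + 2 + 0 − 8 − 2)/2 = 6/2 = 3.
(Structurally: 0 ring(s) + 3 π bond(s) = 3.)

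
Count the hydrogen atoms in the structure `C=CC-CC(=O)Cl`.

Hydrogens are implicit in SMILES; fill each atom to its normal valence:
  3 × C: 2 H each → 6
  1 × C: 1 H
  1 × C: no H
  1 × Cl: no H
  1 × O: no H
  Total hydrogens = 7.

7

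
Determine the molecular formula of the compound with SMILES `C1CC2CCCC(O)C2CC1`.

Heavy atoms from the SMILES: 10 C, 1 O.
Implicit hydrogens by atom environment:
  7 × C: 2 H each → 14
  3 × C: 1 H each → 3
  1 × O: 1 H
  Total hydrogens = 18.
Molecular formula: C10H18O

C10H18O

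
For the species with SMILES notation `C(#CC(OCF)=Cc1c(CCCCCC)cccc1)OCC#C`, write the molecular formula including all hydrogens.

Heavy atoms from the SMILES: 20 C, 1 F, 2 O.
Implicit hydrogens by atom environment:
  7 × C: 2 H each → 14
  4 × C (aromatic): 1 H each → 4
  4 × C: no H
  2 × C: 1 H each → 2
  2 × C (aromatic): no H
  2 × O: no H
  1 × C: 3 H
  1 × F: no H
  Total hydrogens = 23.
Molecular formula: C20H23FO2

C20H23FO2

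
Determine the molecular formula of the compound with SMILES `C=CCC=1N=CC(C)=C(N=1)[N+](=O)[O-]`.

C8H9N3O2

Heavy atoms from the SMILES: 8 C, 3 N, 2 O.
Implicit hydrogens by atom environment:
  3 × C (aromatic): no H
  2 × C: 2 H each → 4
  2 × N (aromatic): no H
  1 × C: 3 H
  1 × C (aromatic): 1 H
  1 × C: 1 H
  1 × N (charge +1): no H
  1 × O: no H
  1 × O (charge -1): no H
  Total hydrogens = 9.
Molecular formula: C8H9N3O2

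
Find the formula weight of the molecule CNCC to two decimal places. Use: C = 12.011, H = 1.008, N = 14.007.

Molecular formula: C3H9N.
M = 3×12.011 + 9×1.008 + 1×14.007 = 59.11 g/mol.

59.11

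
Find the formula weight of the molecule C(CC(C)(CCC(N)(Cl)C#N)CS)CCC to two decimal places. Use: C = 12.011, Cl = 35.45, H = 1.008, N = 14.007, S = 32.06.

Molecular formula: C12H23ClN2S.
M = 12×12.011 + 1×35.45 + 23×1.008 + 2×14.007 + 1×32.06 = 262.84 g/mol.

262.84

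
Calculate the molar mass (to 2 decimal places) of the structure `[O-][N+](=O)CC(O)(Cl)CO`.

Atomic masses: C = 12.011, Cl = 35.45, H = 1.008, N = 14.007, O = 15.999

155.53

Molecular formula: C3H6ClNO4.
M = 3×12.011 + 1×35.45 + 6×1.008 + 1×14.007 + 4×15.999 = 155.53 g/mol.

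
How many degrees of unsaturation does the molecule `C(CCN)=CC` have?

Molecular formula from the SMILES: C5H11N.
DoU = (2C + 2 + N − H − X)/2 = (2·5 + 2 + 1 − 11 − 0)/2 = 2/2 = 1.
(Structurally: 0 ring(s) + 1 π bond(s) = 1.)

1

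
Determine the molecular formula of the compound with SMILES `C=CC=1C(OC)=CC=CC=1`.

C9H10O

Heavy atoms from the SMILES: 9 C, 1 O.
Implicit hydrogens by atom environment:
  4 × C (aromatic): 1 H each → 4
  2 × C (aromatic): no H
  1 × C: 3 H
  1 × C: 2 H
  1 × C: 1 H
  1 × O: no H
  Total hydrogens = 10.
Molecular formula: C9H10O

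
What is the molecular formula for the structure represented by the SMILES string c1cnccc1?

Heavy atoms from the SMILES: 5 C, 1 N.
Implicit hydrogens by atom environment:
  5 × C (aromatic): 1 H each → 5
  1 × N (aromatic): no H
  Total hydrogens = 5.
Molecular formula: C5H5N

C5H5N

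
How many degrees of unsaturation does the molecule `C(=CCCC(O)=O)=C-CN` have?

Molecular formula from the SMILES: C7H11NO2.
DoU = (2C + 2 + N − H − X)/2 = (2·7 + 2 + 1 − 11 − 0)/2 = 6/2 = 3.
(Structurally: 0 ring(s) + 3 π bond(s) = 3.)

3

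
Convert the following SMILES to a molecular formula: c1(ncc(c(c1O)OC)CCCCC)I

C11H16INO2

Heavy atoms from the SMILES: 11 C, 1 I, 1 N, 2 O.
Implicit hydrogens by atom environment:
  4 × C: 2 H each → 8
  4 × C (aromatic): no H
  2 × C: 3 H each → 6
  1 × C (aromatic): 1 H
  1 × I: no H
  1 × N (aromatic): no H
  1 × O: 1 H
  1 × O: no H
  Total hydrogens = 16.
Molecular formula: C11H16INO2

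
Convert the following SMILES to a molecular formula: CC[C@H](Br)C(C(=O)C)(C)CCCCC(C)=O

Heavy atoms from the SMILES: 1 Br, 13 C, 2 O.
Implicit hydrogens by atom environment:
  5 × C: 2 H each → 10
  4 × C: 3 H each → 12
  3 × C: no H
  2 × O: no H
  1 × Br: no H
  1 × C: 1 H
  Total hydrogens = 23.
Molecular formula: C13H23BrO2

C13H23BrO2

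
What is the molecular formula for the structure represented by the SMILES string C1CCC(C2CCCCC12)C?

C11H20

Heavy atoms from the SMILES: 11 C.
Implicit hydrogens by atom environment:
  7 × C: 2 H each → 14
  3 × C: 1 H each → 3
  1 × C: 3 H
  Total hydrogens = 20.
Molecular formula: C11H20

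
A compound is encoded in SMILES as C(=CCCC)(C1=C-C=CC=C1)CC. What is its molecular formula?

Heavy atoms from the SMILES: 13 C.
Implicit hydrogens by atom environment:
  5 × C (aromatic): 1 H each → 5
  3 × C: 2 H each → 6
  2 × C: 3 H each → 6
  1 × C: 1 H
  1 × C: no H
  1 × C (aromatic): no H
  Total hydrogens = 18.
Molecular formula: C13H18

C13H18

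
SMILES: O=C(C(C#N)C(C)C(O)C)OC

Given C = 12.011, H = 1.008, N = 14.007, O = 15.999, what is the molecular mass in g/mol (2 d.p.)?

171.20

Molecular formula: C8H13NO3.
M = 8×12.011 + 13×1.008 + 1×14.007 + 3×15.999 = 171.20 g/mol.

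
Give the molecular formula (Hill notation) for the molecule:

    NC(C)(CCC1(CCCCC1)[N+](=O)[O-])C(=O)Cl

Heavy atoms from the SMILES: 11 C, 1 Cl, 2 N, 3 O.
Implicit hydrogens by atom environment:
  7 × C: 2 H each → 14
  3 × C: no H
  2 × O: no H
  1 × C: 3 H
  1 × Cl: no H
  1 × N: 2 H
  1 × N (charge +1): no H
  1 × O (charge -1): no H
  Total hydrogens = 19.
Molecular formula: C11H19ClN2O3

C11H19ClN2O3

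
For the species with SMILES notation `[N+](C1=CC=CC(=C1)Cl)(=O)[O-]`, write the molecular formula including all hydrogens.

Heavy atoms from the SMILES: 6 C, 1 Cl, 1 N, 2 O.
Implicit hydrogens by atom environment:
  4 × C (aromatic): 1 H each → 4
  2 × C (aromatic): no H
  1 × Cl: no H
  1 × N (charge +1): no H
  1 × O: no H
  1 × O (charge -1): no H
  Total hydrogens = 4.
Molecular formula: C6H4ClNO2

C6H4ClNO2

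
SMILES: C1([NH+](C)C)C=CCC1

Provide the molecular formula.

Heavy atoms from the SMILES: 7 C, 1 N.
Implicit hydrogens by atom environment:
  3 × C: 1 H each → 3
  2 × C: 3 H each → 6
  2 × C: 2 H each → 4
  1 × N (charge +1): 1 H
  Total hydrogens = 14.
Net charge +1.
Molecular formula: C7H14N+

C7H14N+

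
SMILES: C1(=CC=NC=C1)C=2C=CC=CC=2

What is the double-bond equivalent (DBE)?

Molecular formula from the SMILES: C11H9N.
DoU = (2C + 2 + N − H − X)/2 = (2·11 + 2 + 1 − 9 − 0)/2 = 16/2 = 8.
(Structurally: 2 ring(s) + 6 π bond(s) = 8.)

8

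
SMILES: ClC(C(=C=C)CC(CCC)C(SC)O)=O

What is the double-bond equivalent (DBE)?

3

Molecular formula from the SMILES: C11H17ClO2S.
DoU = (2C + 2 + N − H − X)/2 = (2·11 + 2 + 0 − 17 − 1)/2 = 6/2 = 3.
(Structurally: 0 ring(s) + 3 π bond(s) = 3.)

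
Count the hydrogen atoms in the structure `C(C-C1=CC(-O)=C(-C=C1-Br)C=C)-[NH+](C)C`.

17

Hydrogens are implicit in SMILES; fill each atom to its normal valence:
  4 × C (aromatic): no H
  3 × C: 2 H each → 6
  2 × C: 3 H each → 6
  2 × C (aromatic): 1 H each → 2
  1 × Br: no H
  1 × C: 1 H
  1 × N (charge +1): 1 H
  1 × O: 1 H
  Total hydrogens = 17.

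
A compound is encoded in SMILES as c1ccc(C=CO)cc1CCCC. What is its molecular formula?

C12H16O

Heavy atoms from the SMILES: 12 C, 1 O.
Implicit hydrogens by atom environment:
  4 × C (aromatic): 1 H each → 4
  3 × C: 2 H each → 6
  2 × C: 1 H each → 2
  2 × C (aromatic): no H
  1 × C: 3 H
  1 × O: 1 H
  Total hydrogens = 16.
Molecular formula: C12H16O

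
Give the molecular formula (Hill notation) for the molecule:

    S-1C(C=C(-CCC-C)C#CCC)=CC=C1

C14H18S

Heavy atoms from the SMILES: 14 C, 1 S.
Implicit hydrogens by atom environment:
  4 × C: 2 H each → 8
  3 × C (aromatic): 1 H each → 3
  3 × C: no H
  2 × C: 3 H each → 6
  1 × C: 1 H
  1 × C (aromatic): no H
  1 × S (aromatic): no H
  Total hydrogens = 18.
Molecular formula: C14H18S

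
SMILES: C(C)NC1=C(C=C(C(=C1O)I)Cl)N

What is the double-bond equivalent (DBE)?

4

Molecular formula from the SMILES: C8H10ClIN2O.
DoU = (2C + 2 + N − H − X)/2 = (2·8 + 2 + 2 − 10 − 2)/2 = 8/2 = 4.
(Structurally: 1 ring(s) + 3 π bond(s) = 4.)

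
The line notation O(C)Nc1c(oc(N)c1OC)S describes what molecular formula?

C6H10N2O3S

Heavy atoms from the SMILES: 6 C, 2 N, 3 O, 1 S.
Implicit hydrogens by atom environment:
  4 × C (aromatic): no H
  2 × C: 3 H each → 6
  2 × O: no H
  1 × N: 2 H
  1 × N: 1 H
  1 × O (aromatic): no H
  1 × S: 1 H
  Total hydrogens = 10.
Molecular formula: C6H10N2O3S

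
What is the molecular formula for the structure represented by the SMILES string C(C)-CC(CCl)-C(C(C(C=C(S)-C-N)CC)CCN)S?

C15H31ClN2S2

Heavy atoms from the SMILES: 15 C, 1 Cl, 2 N, 2 S.
Implicit hydrogens by atom environment:
  7 × C: 2 H each → 14
  5 × C: 1 H each → 5
  2 × C: 3 H each → 6
  2 × N: 2 H each → 4
  2 × S: 1 H each → 2
  1 × C: no H
  1 × Cl: no H
  Total hydrogens = 31.
Molecular formula: C15H31ClN2S2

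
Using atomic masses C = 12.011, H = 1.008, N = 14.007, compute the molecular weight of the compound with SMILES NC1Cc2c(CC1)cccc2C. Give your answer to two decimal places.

161.25

Molecular formula: C11H15N.
M = 11×12.011 + 15×1.008 + 1×14.007 = 161.25 g/mol.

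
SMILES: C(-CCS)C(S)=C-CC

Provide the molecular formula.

Heavy atoms from the SMILES: 7 C, 2 S.
Implicit hydrogens by atom environment:
  4 × C: 2 H each → 8
  2 × S: 1 H each → 2
  1 × C: 3 H
  1 × C: 1 H
  1 × C: no H
  Total hydrogens = 14.
Molecular formula: C7H14S2

C7H14S2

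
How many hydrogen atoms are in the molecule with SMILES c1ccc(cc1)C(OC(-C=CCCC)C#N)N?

18

Hydrogens are implicit in SMILES; fill each atom to its normal valence:
  5 × C (aromatic): 1 H each → 5
  4 × C: 1 H each → 4
  2 × C: 2 H each → 4
  1 × C: 3 H
  1 × C: no H
  1 × C (aromatic): no H
  1 × N: 2 H
  1 × N: no H
  1 × O: no H
  Total hydrogens = 18.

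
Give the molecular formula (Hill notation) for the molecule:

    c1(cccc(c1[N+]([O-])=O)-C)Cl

C7H6ClNO2

Heavy atoms from the SMILES: 7 C, 1 Cl, 1 N, 2 O.
Implicit hydrogens by atom environment:
  3 × C (aromatic): 1 H each → 3
  3 × C (aromatic): no H
  1 × C: 3 H
  1 × Cl: no H
  1 × N (charge +1): no H
  1 × O: no H
  1 × O (charge -1): no H
  Total hydrogens = 6.
Molecular formula: C7H6ClNO2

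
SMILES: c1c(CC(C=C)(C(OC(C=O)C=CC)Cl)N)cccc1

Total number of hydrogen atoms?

Hydrogens are implicit in SMILES; fill each atom to its normal valence:
  6 × C: 1 H each → 6
  5 × C (aromatic): 1 H each → 5
  2 × C: 2 H each → 4
  2 × O: no H
  1 × C: 3 H
  1 × C: no H
  1 × C (aromatic): no H
  1 × Cl: no H
  1 × N: 2 H
  Total hydrogens = 20.

20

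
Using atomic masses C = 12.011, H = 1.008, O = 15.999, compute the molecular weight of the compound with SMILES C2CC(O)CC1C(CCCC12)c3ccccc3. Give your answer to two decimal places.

230.35

Molecular formula: C16H22O.
M = 16×12.011 + 22×1.008 + 1×15.999 = 230.35 g/mol.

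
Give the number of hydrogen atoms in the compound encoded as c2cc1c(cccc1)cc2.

8

Hydrogens are implicit in SMILES; fill each atom to its normal valence:
  8 × C (aromatic): 1 H each → 8
  2 × C (aromatic): no H
  Total hydrogens = 8.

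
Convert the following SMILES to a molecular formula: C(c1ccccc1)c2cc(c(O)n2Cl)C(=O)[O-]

Heavy atoms from the SMILES: 12 C, 1 Cl, 1 N, 3 O.
Implicit hydrogens by atom environment:
  6 × C (aromatic): 1 H each → 6
  4 × C (aromatic): no H
  1 × C: 2 H
  1 × C: no H
  1 × Cl: no H
  1 × N (aromatic): no H
  1 × O: 1 H
  1 × O: no H
  1 × O (charge -1): no H
  Total hydrogens = 9.
Net charge -1.
Molecular formula: C12H9ClNO3-

C12H9ClNO3-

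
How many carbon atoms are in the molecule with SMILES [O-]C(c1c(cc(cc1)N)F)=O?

The symbol for carbon appears 7 times in the SMILES. Lowercase c denotes aromatic carbon and counts toward C.

7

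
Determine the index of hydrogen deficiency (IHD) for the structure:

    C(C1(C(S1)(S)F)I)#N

Molecular formula from the SMILES: C3HFINS2.
DoU = (2C + 2 + N − H − X)/2 = (2·3 + 2 + 1 − 1 − 2)/2 = 6/2 = 3.
(Structurally: 1 ring(s) + 2 π bond(s) = 3.)

3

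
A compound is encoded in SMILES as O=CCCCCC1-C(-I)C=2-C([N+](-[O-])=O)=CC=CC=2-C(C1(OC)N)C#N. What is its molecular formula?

Heavy atoms from the SMILES: 17 C, 1 I, 3 N, 4 O.
Implicit hydrogens by atom environment:
  4 × C: 2 H each → 8
  4 × C: 1 H each → 4
  3 × C (aromatic): 1 H each → 3
  3 × C (aromatic): no H
  3 × O: no H
  2 × C: no H
  1 × C: 3 H
  1 × I: no H
  1 × N: 2 H
  1 × N: no H
  1 × N (charge +1): no H
  1 × O (charge -1): no H
  Total hydrogens = 20.
Molecular formula: C17H20IN3O4

C17H20IN3O4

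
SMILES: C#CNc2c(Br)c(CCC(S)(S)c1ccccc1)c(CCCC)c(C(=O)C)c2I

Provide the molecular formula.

C23H25BrINOS2

Heavy atoms from the SMILES: 1 Br, 23 C, 1 I, 1 N, 1 O, 2 S.
Implicit hydrogens by atom environment:
  7 × C (aromatic): no H
  5 × C: 2 H each → 10
  5 × C (aromatic): 1 H each → 5
  3 × C: no H
  2 × C: 3 H each → 6
  2 × S: 1 H each → 2
  1 × Br: no H
  1 × C: 1 H
  1 × I: no H
  1 × N: 1 H
  1 × O: no H
  Total hydrogens = 25.
Molecular formula: C23H25BrINOS2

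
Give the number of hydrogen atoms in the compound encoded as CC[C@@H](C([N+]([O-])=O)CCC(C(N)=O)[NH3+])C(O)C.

Hydrogens are implicit in SMILES; fill each atom to its normal valence:
  4 × C: 1 H each → 4
  3 × C: 2 H each → 6
  2 × C: 3 H each → 6
  2 × O: no H
  1 × C: no H
  1 × N (charge +1): 3 H
  1 × N: 2 H
  1 × N (charge +1): no H
  1 × O: 1 H
  1 × O (charge -1): no H
  Total hydrogens = 22.

22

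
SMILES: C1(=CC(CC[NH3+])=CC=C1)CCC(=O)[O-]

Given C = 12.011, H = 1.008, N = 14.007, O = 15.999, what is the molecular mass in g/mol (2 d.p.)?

Molecular formula: C11H15NO2.
M = 11×12.011 + 15×1.008 + 1×14.007 + 2×15.999 = 193.25 g/mol.

193.25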